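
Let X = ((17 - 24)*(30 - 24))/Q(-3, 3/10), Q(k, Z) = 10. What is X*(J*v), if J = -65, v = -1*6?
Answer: -1638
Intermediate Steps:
v = -6
X = -21/5 (X = ((17 - 24)*(30 - 24))/10 = -7*6*(⅒) = -42*⅒ = -21/5 ≈ -4.2000)
X*(J*v) = -(-273)*(-6) = -21/5*390 = -1638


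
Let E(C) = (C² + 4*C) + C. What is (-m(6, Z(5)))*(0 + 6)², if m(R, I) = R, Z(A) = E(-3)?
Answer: -216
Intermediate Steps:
E(C) = C² + 5*C
Z(A) = -6 (Z(A) = -3*(5 - 3) = -3*2 = -6)
(-m(6, Z(5)))*(0 + 6)² = (-1*6)*(0 + 6)² = -6*6² = -6*36 = -216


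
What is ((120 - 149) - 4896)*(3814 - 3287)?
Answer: -2595475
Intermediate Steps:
((120 - 149) - 4896)*(3814 - 3287) = (-29 - 4896)*527 = -4925*527 = -2595475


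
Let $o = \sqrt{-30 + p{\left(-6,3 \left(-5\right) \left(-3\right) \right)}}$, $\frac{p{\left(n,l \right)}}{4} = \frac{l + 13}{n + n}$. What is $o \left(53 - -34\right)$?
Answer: $58 i \sqrt{111} \approx 611.07 i$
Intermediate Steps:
$p{\left(n,l \right)} = \frac{2 \left(13 + l\right)}{n}$ ($p{\left(n,l \right)} = 4 \frac{l + 13}{n + n} = 4 \frac{13 + l}{2 n} = \frac{2 \left(13 + l\right)}{n}$)
$o = \frac{2 i \sqrt{111}}{3}$ ($o = \sqrt{-30 + \frac{2 \left(13 + 3 \left(-5\right) \left(-3\right)\right)}{-6}} = \sqrt{-30 + 2 \left(- \frac{1}{6}\right) \left(13 - -45\right)} = \sqrt{-30 + 2 \left(- \frac{1}{6}\right) \left(13 + 45\right)} = \sqrt{-30 + 2 \left(- \frac{1}{6}\right) 58} = \sqrt{-30 - \frac{58}{3}} = \sqrt{- \frac{148}{3}} = \frac{2 i \sqrt{111}}{3} \approx 7.0238 i$)
$o \left(53 - -34\right) = \frac{2 i \sqrt{111}}{3} \left(53 - -34\right) = \frac{2 i \sqrt{111}}{3} \left(53 + 34\right) = \frac{2 i \sqrt{111}}{3} \cdot 87 = 58 i \sqrt{111}$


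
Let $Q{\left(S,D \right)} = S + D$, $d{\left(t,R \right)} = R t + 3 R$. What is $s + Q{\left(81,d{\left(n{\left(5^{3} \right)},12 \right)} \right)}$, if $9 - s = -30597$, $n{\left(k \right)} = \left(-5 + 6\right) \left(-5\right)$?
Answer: $30663$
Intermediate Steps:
$n{\left(k \right)} = -5$ ($n{\left(k \right)} = 1 \left(-5\right) = -5$)
$d{\left(t,R \right)} = 3 R + R t$
$Q{\left(S,D \right)} = D + S$
$s = 30606$ ($s = 9 - -30597 = 9 + 30597 = 30606$)
$s + Q{\left(81,d{\left(n{\left(5^{3} \right)},12 \right)} \right)} = 30606 + \left(12 \left(3 - 5\right) + 81\right) = 30606 + \left(12 \left(-2\right) + 81\right) = 30606 + \left(-24 + 81\right) = 30606 + 57 = 30663$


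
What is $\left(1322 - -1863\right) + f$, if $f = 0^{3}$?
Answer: $3185$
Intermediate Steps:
$f = 0$
$\left(1322 - -1863\right) + f = \left(1322 - -1863\right) + 0 = \left(1322 + 1863\right) + 0 = 3185 + 0 = 3185$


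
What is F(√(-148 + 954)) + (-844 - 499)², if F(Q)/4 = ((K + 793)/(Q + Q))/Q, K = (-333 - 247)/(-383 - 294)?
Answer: 492091897760/272831 ≈ 1.8037e+6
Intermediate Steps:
K = 580/677 (K = -580/(-677) = -580*(-1/677) = 580/677 ≈ 0.85672)
F(Q) = 1074882/(677*Q²) (F(Q) = 4*(((580/677 + 793)/(Q + Q))/Q) = 4*((537441/(677*((2*Q))))/Q) = 4*((537441*(1/(2*Q))/677)/Q) = 4*((537441/(1354*Q))/Q) = 4*(537441/(1354*Q²)) = 1074882/(677*Q²))
F(√(-148 + 954)) + (-844 - 499)² = 1074882/(677*(√(-148 + 954))²) + (-844 - 499)² = 1074882/(677*(√806)²) + (-1343)² = (1074882/677)*(1/806) + 1803649 = 537441/272831 + 1803649 = 492091897760/272831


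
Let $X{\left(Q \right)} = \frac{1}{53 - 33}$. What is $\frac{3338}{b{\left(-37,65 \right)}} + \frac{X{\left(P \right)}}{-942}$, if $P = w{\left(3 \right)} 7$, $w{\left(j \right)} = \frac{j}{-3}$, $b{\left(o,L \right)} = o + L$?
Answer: $\frac{15721973}{131880} \approx 119.21$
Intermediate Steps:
$b{\left(o,L \right)} = L + o$
$w{\left(j \right)} = - \frac{j}{3}$ ($w{\left(j \right)} = j \left(- \frac{1}{3}\right) = - \frac{j}{3}$)
$P = -7$ ($P = \left(- \frac{1}{3}\right) 3 \cdot 7 = \left(-1\right) 7 = -7$)
$X{\left(Q \right)} = \frac{1}{20}$
$\frac{3338}{b{\left(-37,65 \right)}} + \frac{X{\left(P \right)}}{-942} = \frac{3338}{65 - 37} + \frac{1}{20 \left(-942\right)} = \frac{3338}{28} + \frac{1}{20} \left(- \frac{1}{942}\right) = 3338 \cdot \frac{1}{28} - \frac{1}{18840} = \frac{1669}{14} - \frac{1}{18840} = \frac{15721973}{131880}$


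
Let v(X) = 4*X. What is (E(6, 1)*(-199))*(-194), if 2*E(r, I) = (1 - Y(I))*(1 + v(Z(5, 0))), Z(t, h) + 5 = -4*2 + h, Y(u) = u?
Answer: 0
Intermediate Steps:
Z(t, h) = -13 + h (Z(t, h) = -5 + (-4*2 + h) = -5 + (-8 + h) = -13 + h)
E(r, I) = -51/2 + 51*I/2 (E(r, I) = ((1 - I)*(1 + 4*(-13 + 0)))/2 = ((1 - I)*(1 + 4*(-13)))/2 = ((1 - I)*(1 - 52))/2 = ((1 - I)*(-51))/2 = (-51 + 51*I)/2 = -51/2 + 51*I/2)
(E(6, 1)*(-199))*(-194) = ((-51/2 + (51/2)*1)*(-199))*(-194) = ((-51/2 + 51/2)*(-199))*(-194) = (0*(-199))*(-194) = 0*(-194) = 0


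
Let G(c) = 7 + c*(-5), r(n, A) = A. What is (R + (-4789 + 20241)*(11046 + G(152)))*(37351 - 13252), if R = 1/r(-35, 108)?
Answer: 137983829773937/36 ≈ 3.8329e+12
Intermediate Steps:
G(c) = 7 - 5*c
R = 1/108 ≈ 0.0092593
(R + (-4789 + 20241)*(11046 + G(152)))*(37351 - 13252) = (1/108 + (-4789 + 20241)*(11046 + (7 - 5*152)))*(37351 - 13252) = (1/108 + 15452*(11046 + (7 - 760)))*24099 = (1/108 + 15452*(11046 - 753))*24099 = (1/108 + 15452*10293)*24099 = (1/108 + 159047436)*24099 = (17177123089/108)*24099 = 137983829773937/36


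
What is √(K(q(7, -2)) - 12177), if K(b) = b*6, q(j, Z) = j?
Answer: I*√12135 ≈ 110.16*I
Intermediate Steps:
K(b) = 6*b
√(K(q(7, -2)) - 12177) = √(6*7 - 12177) = √(42 - 12177) = √(-12135) = I*√12135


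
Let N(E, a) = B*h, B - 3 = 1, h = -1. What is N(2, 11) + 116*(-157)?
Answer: -18216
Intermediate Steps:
B = 4 (B = 3 + 1 = 4)
N(E, a) = -4 (N(E, a) = 4*(-1) = -4)
N(2, 11) + 116*(-157) = -4 + 116*(-157) = -4 - 18212 = -18216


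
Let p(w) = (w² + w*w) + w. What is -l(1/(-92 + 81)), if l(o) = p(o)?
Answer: 9/121 ≈ 0.074380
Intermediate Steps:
p(w) = w + 2*w² (p(w) = (w² + w²) + w = 2*w² + w = w + 2*w²)
l(o) = o*(1 + 2*o)
-l(1/(-92 + 81)) = -(1 + 2/(-92 + 81))/(-92 + 81) = -(1 + 2/(-11))/(-11) = -(-1)*(1 + 2*(-1/11))/11 = -(-1)*(1 - 2/11)/11 = -(-1)*9/(11*11) = -1*(-9/121) = 9/121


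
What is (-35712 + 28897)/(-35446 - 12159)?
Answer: 1363/9521 ≈ 0.14316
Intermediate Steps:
(-35712 + 28897)/(-35446 - 12159) = -6815/(-47605) = -6815*(-1/47605) = 1363/9521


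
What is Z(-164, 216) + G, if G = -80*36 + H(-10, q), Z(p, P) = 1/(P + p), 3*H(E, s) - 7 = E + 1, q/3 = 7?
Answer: -449381/156 ≈ -2880.6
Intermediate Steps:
q = 21 (q = 3*7 = 21)
H(E, s) = 8/3 + E/3 (H(E, s) = 7/3 + (E + 1)/3 = 7/3 + (1 + E)/3 = 7/3 + (⅓ + E/3) = 8/3 + E/3)
G = -8642/3 (G = -80*36 + (8/3 + (⅓)*(-10)) = -2880 + (8/3 - 10/3) = -2880 - ⅔ = -8642/3 ≈ -2880.7)
Z(-164, 216) + G = 1/(216 - 164) - 8642/3 = 1/52 - 8642/3 = -449381/156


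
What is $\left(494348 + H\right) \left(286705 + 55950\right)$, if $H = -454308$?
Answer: $13719906200$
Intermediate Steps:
$\left(494348 + H\right) \left(286705 + 55950\right) = \left(494348 - 454308\right) \left(286705 + 55950\right) = 40040 \cdot 342655 = 13719906200$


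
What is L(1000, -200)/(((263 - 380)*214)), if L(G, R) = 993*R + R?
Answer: 99400/12519 ≈ 7.9399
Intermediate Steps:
L(G, R) = 994*R
L(1000, -200)/(((263 - 380)*214)) = (994*(-200))/(((263 - 380)*214)) = -198800/((-117*214)) = -198800/(-25038) = -198800*(-1/25038) = 99400/12519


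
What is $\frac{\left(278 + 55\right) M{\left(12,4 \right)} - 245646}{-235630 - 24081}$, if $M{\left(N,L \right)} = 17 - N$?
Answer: $\frac{243981}{259711} \approx 0.93943$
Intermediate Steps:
$\frac{\left(278 + 55\right) M{\left(12,4 \right)} - 245646}{-235630 - 24081} = \frac{\left(278 + 55\right) \left(17 - 12\right) - 245646}{-235630 - 24081} = \frac{333 \left(17 - 12\right) - 245646}{-259711} = \left(333 \cdot 5 - 245646\right) \left(- \frac{1}{259711}\right) = \left(1665 - 245646\right) \left(- \frac{1}{259711}\right) = \left(-243981\right) \left(- \frac{1}{259711}\right) = \frac{243981}{259711}$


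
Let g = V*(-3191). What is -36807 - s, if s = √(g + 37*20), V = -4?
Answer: -36807 - 8*√211 ≈ -36923.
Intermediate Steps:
g = 12764 (g = -4*(-3191) = 12764)
s = 8*√211 (s = √(12764 + 37*20) = √(12764 + 740) = √13504 = 8*√211 ≈ 116.21)
-36807 - s = -36807 - 8*√211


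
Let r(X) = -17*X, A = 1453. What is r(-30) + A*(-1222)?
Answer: -1775056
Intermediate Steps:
r(-30) + A*(-1222) = -17*(-30) + 1453*(-1222) = 510 - 1775566 = -1775056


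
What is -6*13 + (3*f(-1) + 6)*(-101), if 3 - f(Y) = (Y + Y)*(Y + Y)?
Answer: -381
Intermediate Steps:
f(Y) = 3 - 4*Y² (f(Y) = 3 - (Y + Y)*(Y + Y) = 3 - 2*Y*2*Y = 3 - 4*Y²)
-6*13 + (3*f(-1) + 6)*(-101) = -6*13 + (3*(3 - 4*(-1)²) + 6)*(-101) = -78 + (3*(3 - 4*1) + 6)*(-101) = -78 + (3*(3 - 4) + 6)*(-101) = -78 + (3*(-1) + 6)*(-101) = -78 + (-3 + 6)*(-101) = -78 + 3*(-101) = -78 - 303 = -381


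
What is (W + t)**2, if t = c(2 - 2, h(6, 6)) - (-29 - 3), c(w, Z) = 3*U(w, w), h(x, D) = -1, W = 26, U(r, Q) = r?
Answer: 3364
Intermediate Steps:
c(w, Z) = 3*w
t = 32 (t = 3*(2 - 2) - (-29 - 3) = 3*0 - 1*(-32) = 0 + 32 = 32)
(W + t)**2 = (26 + 32)**2 = 58**2 = 3364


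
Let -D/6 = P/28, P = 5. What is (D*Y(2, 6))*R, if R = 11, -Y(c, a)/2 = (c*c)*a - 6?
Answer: 2970/7 ≈ 424.29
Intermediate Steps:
Y(c, a) = 12 - 2*a*c² (Y(c, a) = -2*((c*c)*a - 6) = -2*(c²*a - 6) = -2*(a*c² - 6) = -2*(-6 + a*c²) = 12 - 2*a*c²)
D = -15/14 (D = -30/28 = -6*5/28 = -15/14 ≈ -1.0714)
(D*Y(2, 6))*R = -15*(12 - 2*6*2²)/14*11 = -15*(12 - 2*6*4)/14*11 = -15*(12 - 48)/14*11 = -15/14*(-36)*11 = (270/7)*11 = 2970/7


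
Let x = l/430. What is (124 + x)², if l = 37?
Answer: 2846969449/184900 ≈ 15397.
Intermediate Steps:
x = 37/430 ≈ 0.086046
(124 + x)² = (124 + 37/430)² = (53357/430)² = 2846969449/184900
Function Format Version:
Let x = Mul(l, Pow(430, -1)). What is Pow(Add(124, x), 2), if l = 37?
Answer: Rational(2846969449, 184900) ≈ 15397.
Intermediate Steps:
x = Rational(37, 430) (x = Mul(37, Pow(430, -1)) = Mul(37, Rational(1, 430)) = Rational(37, 430) ≈ 0.086046)
Pow(Add(124, x), 2) = Pow(Add(124, Rational(37, 430)), 2) = Pow(Rational(53357, 430), 2) = Rational(2846969449, 184900)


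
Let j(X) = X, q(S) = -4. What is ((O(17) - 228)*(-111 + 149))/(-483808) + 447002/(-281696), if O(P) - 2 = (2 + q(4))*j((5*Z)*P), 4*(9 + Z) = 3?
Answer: -550136843/327612448 ≈ -1.6792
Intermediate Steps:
Z = -33/4 (Z = -9 + (¼)*3 = -9 + ¾ = -33/4 ≈ -8.2500)
O(P) = 2 + 165*P/2 (O(P) = 2 + (2 - 4)*((5*(-33/4))*P) = 2 - (-165)*P/2 = 2 + 165*P/2)
((O(17) - 228)*(-111 + 149))/(-483808) + 447002/(-281696) = (((2 + (165/2)*17) - 228)*(-111 + 149))/(-483808) + 447002/(-281696) = (((2 + 2805/2) - 228)*38)*(-1/483808) + 447002*(-1/281696) = ((2809/2 - 228)*38)*(-1/483808) - 223501/140848 = ((2353/2)*38)*(-1/483808) - 223501/140848 = 44707*(-1/483808) - 223501/140848 = -3439/37216 - 223501/140848 = -550136843/327612448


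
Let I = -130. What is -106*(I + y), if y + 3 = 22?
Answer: 11766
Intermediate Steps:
y = 19 (y = -3 + 22 = 19)
-106*(I + y) = -106*(-130 + 19) = -106*(-111) = 11766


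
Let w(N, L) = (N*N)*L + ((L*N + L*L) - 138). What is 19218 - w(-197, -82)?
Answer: 3178816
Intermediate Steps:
w(N, L) = -138 + L² + L*N + L*N² (w(N, L) = N²*L + ((L*N + L²) - 138) = L*N² + ((L² + L*N) - 138) = L*N² + (-138 + L² + L*N) = -138 + L² + L*N + L*N²)
19218 - w(-197, -82) = 19218 - (-138 + (-82)² - 82*(-197) - 82*(-197)²) = 19218 - (-138 + 6724 + 16154 - 82*38809) = 19218 - (-138 + 6724 + 16154 - 3182338) = 19218 - 1*(-3159598) = 19218 + 3159598 = 3178816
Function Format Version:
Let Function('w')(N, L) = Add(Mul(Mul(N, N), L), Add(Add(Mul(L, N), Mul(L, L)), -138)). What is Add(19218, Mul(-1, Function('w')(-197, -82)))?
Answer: 3178816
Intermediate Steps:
Function('w')(N, L) = Add(-138, Pow(L, 2), Mul(L, N), Mul(L, Pow(N, 2))) (Function('w')(N, L) = Add(Mul(Pow(N, 2), L), Add(Add(Mul(L, N), Pow(L, 2)), -138)) = Add(Mul(L, Pow(N, 2)), Add(Add(Pow(L, 2), Mul(L, N)), -138)) = Add(Mul(L, Pow(N, 2)), Add(-138, Pow(L, 2), Mul(L, N))) = Add(-138, Pow(L, 2), Mul(L, N), Mul(L, Pow(N, 2))))
Add(19218, Mul(-1, Function('w')(-197, -82))) = Add(19218, Mul(-1, Add(-138, Pow(-82, 2), Mul(-82, -197), Mul(-82, Pow(-197, 2))))) = Add(19218, Mul(-1, Add(-138, 6724, 16154, Mul(-82, 38809)))) = Add(19218, Mul(-1, Add(-138, 6724, 16154, -3182338))) = Add(19218, Mul(-1, -3159598)) = Add(19218, 3159598) = 3178816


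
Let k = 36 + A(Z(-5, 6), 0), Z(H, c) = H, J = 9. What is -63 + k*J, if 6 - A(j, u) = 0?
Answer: 315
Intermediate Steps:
A(j, u) = 6 (A(j, u) = 6 - 1*0 = 6 + 0 = 6)
k = 42 (k = 36 + 6 = 42)
-63 + k*J = -63 + 42*9 = -63 + 378 = 315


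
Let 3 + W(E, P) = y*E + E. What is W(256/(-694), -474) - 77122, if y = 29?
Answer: -26766215/347 ≈ -77136.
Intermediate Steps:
W(E, P) = -3 + 30*E (W(E, P) = -3 + (29*E + E) = -3 + 30*E)
W(256/(-694), -474) - 77122 = (-3 + 30*(256/(-694))) - 77122 = (-3 + 30*(256*(-1/694))) - 77122 = (-3 + 30*(-128/347)) - 77122 = (-3 - 3840/347) - 77122 = -4881/347 - 77122 = -26766215/347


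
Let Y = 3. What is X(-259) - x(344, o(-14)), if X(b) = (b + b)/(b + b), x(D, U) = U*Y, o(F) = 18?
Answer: -53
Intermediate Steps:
x(D, U) = 3*U (x(D, U) = U*3 = 3*U)
X(b) = 1 (X(b) = (2*b)/((2*b)) = (2*b)*(1/(2*b)) = 1)
X(-259) - x(344, o(-14)) = 1 - 3*18 = 1 - 1*54 = 1 - 54 = -53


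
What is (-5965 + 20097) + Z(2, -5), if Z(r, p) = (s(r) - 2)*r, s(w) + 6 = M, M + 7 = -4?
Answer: 14094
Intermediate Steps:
M = -11 (M = -7 - 4 = -11)
s(w) = -17 (s(w) = -6 - 11 = -17)
Z(r, p) = -19*r (Z(r, p) = (-17 - 2)*r = -19*r)
(-5965 + 20097) + Z(2, -5) = (-5965 + 20097) - 19*2 = 14132 - 38 = 14094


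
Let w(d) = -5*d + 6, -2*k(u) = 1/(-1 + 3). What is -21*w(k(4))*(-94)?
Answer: 28623/2 ≈ 14312.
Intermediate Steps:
k(u) = -¼ (k(u) = -1/(2*(-1 + 3)) = -½/2 = -½*½ = -¼)
w(d) = 6 - 5*d
-21*w(k(4))*(-94) = -21*(6 - 5*(-¼))*(-94) = -21*(6 + 5/4)*(-94) = -21*29/4*(-94) = -609/4*(-94) = 28623/2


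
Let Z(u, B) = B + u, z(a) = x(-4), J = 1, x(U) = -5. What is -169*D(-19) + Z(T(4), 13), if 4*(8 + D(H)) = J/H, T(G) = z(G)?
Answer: 103529/76 ≈ 1362.2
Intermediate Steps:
z(a) = -5
T(G) = -5
D(H) = -8 + 1/(4*H) (D(H) = -8 + (1/H)/4 = -8 + 1/(4*H))
-169*D(-19) + Z(T(4), 13) = -169*(-8 + (¼)/(-19)) + (13 - 5) = -169*(-8 + (¼)*(-1/19)) + 8 = -169*(-8 - 1/76) + 8 = -169*(-609/76) + 8 = 102921/76 + 8 = 103529/76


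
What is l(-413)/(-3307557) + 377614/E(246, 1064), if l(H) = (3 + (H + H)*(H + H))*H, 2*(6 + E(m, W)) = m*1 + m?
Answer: 219434553913/132302280 ≈ 1658.6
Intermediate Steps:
E(m, W) = -6 + m (E(m, W) = -6 + (m*1 + m)/2 = -6 + (m + m)/2 = -6 + (2*m)/2 = -6 + m)
l(H) = H*(3 + 4*H²) (l(H) = (3 + (2*H)*(2*H))*H = (3 + 4*H²)*H = H*(3 + 4*H²))
l(-413)/(-3307557) + 377614/E(246, 1064) = -413*(3 + 4*(-413)²)/(-3307557) + 377614/(-6 + 246) = -413*(3 + 4*170569)*(-1/3307557) + 377614/240 = -413*(3 + 682276)*(-1/3307557) + 377614*(1/240) = -413*682279*(-1/3307557) + 188807/120 = -281781227*(-1/3307557) + 188807/120 = 281781227/3307557 + 188807/120 = 219434553913/132302280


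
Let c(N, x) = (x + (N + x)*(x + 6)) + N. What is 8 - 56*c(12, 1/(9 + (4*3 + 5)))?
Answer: -800554/169 ≈ -4737.0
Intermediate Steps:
c(N, x) = N + x + (6 + x)*(N + x) (c(N, x) = (x + (N + x)*(6 + x)) + N = (x + (6 + x)*(N + x)) + N = N + x + (6 + x)*(N + x))
8 - 56*c(12, 1/(9 + (4*3 + 5))) = 8 - 56*((1/(9 + (4*3 + 5)))² + 7*12 + 7/(9 + (4*3 + 5)) + 12/(9 + (4*3 + 5))) = 8 - 56*((1/(9 + (12 + 5)))² + 84 + 7/(9 + (12 + 5)) + 12/(9 + (12 + 5))) = 8 - 56*((1/(9 + 17))² + 84 + 7/(9 + 17) + 12/(9 + 17)) = 8 - 56*((1/26)² + 84 + 7/26 + 12/26) = 8 - 56*((1/26)² + 84 + 7*(1/26) + 12*(1/26)) = 8 - 56*(1/676 + 84 + 7/26 + 6/13) = 8 - 56*57279/676 = 8 - 801906/169 = -800554/169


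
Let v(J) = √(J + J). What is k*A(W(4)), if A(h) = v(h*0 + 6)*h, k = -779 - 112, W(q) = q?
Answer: -7128*√3 ≈ -12346.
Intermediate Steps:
v(J) = √2*√J (v(J) = √(2*J) = √2*√J)
k = -891
A(h) = 2*h*√3 (A(h) = (√2*√(h*0 + 6))*h = (√2*√(0 + 6))*h = (√2*√6)*h = (2*√3)*h = 2*h*√3)
k*A(W(4)) = -1782*4*√3 = -7128*√3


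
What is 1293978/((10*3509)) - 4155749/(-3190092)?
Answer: 2136867049193/55970164140 ≈ 38.179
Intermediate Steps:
1293978/((10*3509)) - 4155749/(-3190092) = 1293978/35090 - 4155749*(-1/3190092) = 1293978*(1/35090) + 4155749/3190092 = 646989/17545 + 4155749/3190092 = 2136867049193/55970164140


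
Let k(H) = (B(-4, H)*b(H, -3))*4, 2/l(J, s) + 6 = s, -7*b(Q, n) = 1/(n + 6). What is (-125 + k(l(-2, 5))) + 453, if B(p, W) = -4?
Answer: 6904/21 ≈ 328.76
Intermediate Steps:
b(Q, n) = -1/(7*(6 + n)) (b(Q, n) = -1/(7*(n + 6)) = -1/(7*(6 + n)))
l(J, s) = 2/(-6 + s)
k(H) = 16/21 (k(H) = -(-4)/(42 + 7*(-3))*4 = -(-4)/(42 - 21)*4 = -(-4)/21*4 = -4*(-1/21)*4 = (4/21)*4 = 16/21)
(-125 + k(l(-2, 5))) + 453 = (-125 + 16/21) + 453 = -2609/21 + 453 = 6904/21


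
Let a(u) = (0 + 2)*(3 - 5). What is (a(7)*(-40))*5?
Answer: 800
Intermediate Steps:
a(u) = -4 (a(u) = 2*(-2) = -4)
(a(7)*(-40))*5 = -4*(-40)*5 = 160*5 = 800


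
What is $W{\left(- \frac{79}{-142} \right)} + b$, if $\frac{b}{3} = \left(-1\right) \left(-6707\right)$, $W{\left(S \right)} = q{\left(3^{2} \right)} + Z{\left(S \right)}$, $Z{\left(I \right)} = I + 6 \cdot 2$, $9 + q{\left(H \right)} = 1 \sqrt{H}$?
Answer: $\frac{2858113}{142} \approx 20128.0$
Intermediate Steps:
$q{\left(H \right)} = -9 + \sqrt{H}$ ($q{\left(H \right)} = -9 + 1 \sqrt{H} = -9 + \sqrt{H}$)
$Z{\left(I \right)} = 12 + I$ ($Z{\left(I \right)} = I + 12 = 12 + I$)
$W{\left(S \right)} = 6 + S$ ($W{\left(S \right)} = \left(-9 + \sqrt{3^{2}}\right) + \left(12 + S\right) = \left(-9 + \sqrt{9}\right) + \left(12 + S\right) = \left(-9 + 3\right) + \left(12 + S\right) = -6 + \left(12 + S\right) = 6 + S$)
$b = 20121$ ($b = 3 \left(\left(-1\right) \left(-6707\right)\right) = 3 \cdot 6707 = 20121$)
$W{\left(- \frac{79}{-142} \right)} + b = \left(6 - \frac{79}{-142}\right) + 20121 = \left(6 - - \frac{79}{142}\right) + 20121 = \left(6 + \frac{79}{142}\right) + 20121 = \frac{931}{142} + 20121 = \frac{2858113}{142}$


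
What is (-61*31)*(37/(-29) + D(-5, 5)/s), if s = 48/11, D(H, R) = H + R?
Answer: 69967/29 ≈ 2412.7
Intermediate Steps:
s = 48/11 (s = 48*(1/11) = 48/11 ≈ 4.3636)
(-61*31)*(37/(-29) + D(-5, 5)/s) = (-61*31)*(37/(-29) + (-5 + 5)/(48/11)) = -1891*(37*(-1/29) + 0*(11/48)) = -1891*(-37/29 + 0) = -1891*(-37/29) = 69967/29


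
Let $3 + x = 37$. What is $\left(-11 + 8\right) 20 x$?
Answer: $-2040$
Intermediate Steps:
$x = 34$ ($x = -3 + 37 = 34$)
$\left(-11 + 8\right) 20 x = \left(-11 + 8\right) 20 \cdot 34 = \left(-3\right) 20 \cdot 34 = \left(-60\right) 34 = -2040$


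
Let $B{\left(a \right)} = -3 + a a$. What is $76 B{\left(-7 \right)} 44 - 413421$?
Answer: $-259597$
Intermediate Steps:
$B{\left(a \right)} = -3 + a^{2}$
$76 B{\left(-7 \right)} 44 - 413421 = 76 \left(-3 + \left(-7\right)^{2}\right) 44 - 413421 = 76 \left(-3 + 49\right) 44 - 413421 = 76 \cdot 46 \cdot 44 - 413421 = 3496 \cdot 44 - 413421 = 153824 - 413421 = -259597$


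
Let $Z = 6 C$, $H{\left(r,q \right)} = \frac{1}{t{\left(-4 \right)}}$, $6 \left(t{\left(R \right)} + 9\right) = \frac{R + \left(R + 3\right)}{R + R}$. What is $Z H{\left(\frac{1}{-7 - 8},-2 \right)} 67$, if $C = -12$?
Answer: $\frac{231552}{427} \approx 542.28$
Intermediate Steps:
$t{\left(R \right)} = -9 + \frac{3 + 2 R}{12 R}$ ($t{\left(R \right)} = -9 + \frac{\left(R + \left(R + 3\right)\right) \frac{1}{R + R}}{6} = -9 + \frac{\left(R + \left(3 + R\right)\right) \frac{1}{2 R}}{6} = -9 + \frac{\left(3 + 2 R\right) \frac{1}{2 R}}{6} = -9 + \frac{\frac{1}{2} \frac{1}{R} \left(3 + 2 R\right)}{6} = -9 + \frac{3 + 2 R}{12 R}$)
$H{\left(r,q \right)} = - \frac{48}{427}$ ($H{\left(r,q \right)} = \frac{1}{\frac{1}{12} \frac{1}{-4} \left(3 - -424\right)} = \frac{1}{\frac{1}{12} \left(- \frac{1}{4}\right) \left(3 + 424\right)} = \frac{1}{\frac{1}{12} \left(- \frac{1}{4}\right) 427} = \frac{1}{- \frac{427}{48}} = - \frac{48}{427}$)
$Z = -72$ ($Z = 6 \left(-12\right) = -72$)
$Z H{\left(\frac{1}{-7 - 8},-2 \right)} 67 = \left(-72\right) \left(- \frac{48}{427}\right) 67 = \frac{3456}{427} \cdot 67 = \frac{231552}{427}$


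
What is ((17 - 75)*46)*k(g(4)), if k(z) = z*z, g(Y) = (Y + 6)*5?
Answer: -6670000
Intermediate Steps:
g(Y) = 30 + 5*Y (g(Y) = (6 + Y)*5 = 30 + 5*Y)
k(z) = z**2
((17 - 75)*46)*k(g(4)) = ((17 - 75)*46)*(30 + 5*4)**2 = (-58*46)*(30 + 20)**2 = -2668*50**2 = -2668*2500 = -6670000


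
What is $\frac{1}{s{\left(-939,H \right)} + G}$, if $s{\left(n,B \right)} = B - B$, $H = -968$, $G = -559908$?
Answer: $- \frac{1}{559908} \approx -1.786 \cdot 10^{-6}$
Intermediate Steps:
$s{\left(n,B \right)} = 0$
$\frac{1}{s{\left(-939,H \right)} + G} = \frac{1}{0 - 559908} = \frac{1}{-559908} = - \frac{1}{559908}$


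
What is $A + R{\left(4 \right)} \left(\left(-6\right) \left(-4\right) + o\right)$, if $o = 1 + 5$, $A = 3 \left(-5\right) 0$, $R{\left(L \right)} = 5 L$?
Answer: $600$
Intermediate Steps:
$A = 0$ ($A = \left(-15\right) 0 = 0$)
$o = 6$
$A + R{\left(4 \right)} \left(\left(-6\right) \left(-4\right) + o\right) = 0 + 5 \cdot 4 \left(\left(-6\right) \left(-4\right) + 6\right) = 0 + 20 \left(24 + 6\right) = 0 + 20 \cdot 30 = 0 + 600 = 600$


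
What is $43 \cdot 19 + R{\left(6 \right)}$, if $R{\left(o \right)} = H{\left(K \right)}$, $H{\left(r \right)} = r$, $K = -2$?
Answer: $815$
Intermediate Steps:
$R{\left(o \right)} = -2$
$43 \cdot 19 + R{\left(6 \right)} = 43 \cdot 19 - 2 = 817 - 2 = 815$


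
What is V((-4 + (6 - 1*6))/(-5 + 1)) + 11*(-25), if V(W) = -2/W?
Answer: -277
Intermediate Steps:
V((-4 + (6 - 1*6))/(-5 + 1)) + 11*(-25) = -2*(-5 + 1)/(-4 + (6 - 1*6)) + 11*(-25) = -2*(-4/(-4 + (6 - 6))) - 275 = -2*(-4/(-4 + 0)) - 275 = -2/((-4*(-¼))) - 275 = -2/1 - 275 = -2*1 - 275 = -2 - 275 = -277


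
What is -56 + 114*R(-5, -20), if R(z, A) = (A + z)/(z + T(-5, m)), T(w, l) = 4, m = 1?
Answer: 2794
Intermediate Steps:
R(z, A) = (A + z)/(4 + z) (R(z, A) = (A + z)/(z + 4) = (A + z)/(4 + z))
-56 + 114*R(-5, -20) = -56 + 114*((-20 - 5)/(4 - 5)) = -56 + 114*(-25/(-1)) = -56 + 114*(-1*(-25)) = -56 + 114*25 = -56 + 2850 = 2794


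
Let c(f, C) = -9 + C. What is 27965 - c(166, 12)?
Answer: 27962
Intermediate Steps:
27965 - c(166, 12) = 27965 - (-9 + 12) = 27965 - 1*3 = 27965 - 3 = 27962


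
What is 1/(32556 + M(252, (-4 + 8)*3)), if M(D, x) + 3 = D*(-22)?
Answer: 1/27009 ≈ 3.7025e-5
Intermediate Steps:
M(D, x) = -3 - 22*D (M(D, x) = -3 + D*(-22) = -3 - 22*D)
1/(32556 + M(252, (-4 + 8)*3)) = 1/(32556 + (-3 - 22*252)) = 1/(32556 + (-3 - 5544)) = 1/(32556 - 5547) = 1/27009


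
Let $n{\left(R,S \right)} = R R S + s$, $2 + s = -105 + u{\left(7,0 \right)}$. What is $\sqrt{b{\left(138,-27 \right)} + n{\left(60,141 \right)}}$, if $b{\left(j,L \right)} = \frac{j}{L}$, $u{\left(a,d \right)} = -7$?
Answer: $\frac{4 \sqrt{285458}}{3} \approx 712.38$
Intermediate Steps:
$s = -114$ ($s = -2 - 112 = -114$)
$n{\left(R,S \right)} = -114 + S R^{2}$ ($n{\left(R,S \right)} = R R S - 114 = R^{2} S - 114 = S R^{2} - 114 = -114 + S R^{2}$)
$\sqrt{b{\left(138,-27 \right)} + n{\left(60,141 \right)}} = \sqrt{\frac{138}{-27} - \left(114 - 141 \cdot 60^{2}\right)} = \sqrt{138 \left(- \frac{1}{27}\right) + \left(-114 + 141 \cdot 3600\right)} = \sqrt{- \frac{46}{9} + \left(-114 + 507600\right)} = \sqrt{- \frac{46}{9} + 507486} = \sqrt{\frac{4567328}{9}} = \frac{4 \sqrt{285458}}{3}$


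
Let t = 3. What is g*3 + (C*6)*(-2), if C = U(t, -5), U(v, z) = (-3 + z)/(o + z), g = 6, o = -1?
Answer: 2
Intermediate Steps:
U(v, z) = (-3 + z)/(-1 + z)
C = 4/3 (C = (-3 - 5)/(-1 - 5) = -8/(-6) = -⅙*(-8) = 4/3 ≈ 1.3333)
g*3 + (C*6)*(-2) = 6*3 + ((4/3)*6)*(-2) = 18 + 8*(-2) = 18 - 16 = 2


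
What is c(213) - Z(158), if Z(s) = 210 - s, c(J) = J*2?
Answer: 374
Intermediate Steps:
c(J) = 2*J
c(213) - Z(158) = 2*213 - (210 - 1*158) = 426 - (210 - 158) = 426 - 1*52 = 426 - 52 = 374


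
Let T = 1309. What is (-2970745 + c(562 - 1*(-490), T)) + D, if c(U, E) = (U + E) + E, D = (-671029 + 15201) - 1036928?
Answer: -4659831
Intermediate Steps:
D = -1692756 (D = -655828 - 1036928 = -1692756)
c(U, E) = U + 2*E (c(U, E) = (E + U) + E = U + 2*E)
(-2970745 + c(562 - 1*(-490), T)) + D = (-2970745 + ((562 - 1*(-490)) + 2*1309)) - 1692756 = (-2970745 + ((562 + 490) + 2618)) - 1692756 = (-2970745 + (1052 + 2618)) - 1692756 = (-2970745 + 3670) - 1692756 = -2967075 - 1692756 = -4659831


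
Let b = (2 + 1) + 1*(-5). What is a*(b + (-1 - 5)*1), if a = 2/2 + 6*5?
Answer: -248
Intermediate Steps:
b = -2 (b = 3 - 5 = -2)
a = 31 (a = 2*(½) + 30 = 1 + 30 = 31)
a*(b + (-1 - 5)*1) = 31*(-2 + (-1 - 5)*1) = 31*(-2 - 6*1) = 31*(-2 - 6) = 31*(-8) = -248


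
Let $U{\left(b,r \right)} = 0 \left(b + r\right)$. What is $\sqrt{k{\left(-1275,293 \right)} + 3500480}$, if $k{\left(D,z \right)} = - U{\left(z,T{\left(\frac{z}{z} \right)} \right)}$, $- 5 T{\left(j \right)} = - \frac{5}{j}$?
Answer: $8 \sqrt{54695} \approx 1871.0$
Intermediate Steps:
$T{\left(j \right)} = \frac{1}{j}$ ($T{\left(j \right)} = - \frac{\left(-5\right) \frac{1}{j}}{5} = \frac{1}{j}$)
$U{\left(b,r \right)} = 0$
$k{\left(D,z \right)} = 0$ ($k{\left(D,z \right)} = \left(-1\right) 0 = 0$)
$\sqrt{k{\left(-1275,293 \right)} + 3500480} = \sqrt{0 + 3500480} = \sqrt{3500480} = 8 \sqrt{54695}$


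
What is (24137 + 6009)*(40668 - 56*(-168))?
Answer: 1509591096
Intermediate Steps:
(24137 + 6009)*(40668 - 56*(-168)) = 30146*(40668 + 9408) = 30146*50076 = 1509591096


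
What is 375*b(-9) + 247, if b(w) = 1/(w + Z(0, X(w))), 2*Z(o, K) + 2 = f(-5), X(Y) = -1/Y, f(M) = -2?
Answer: 2342/11 ≈ 212.91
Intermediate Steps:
Z(o, K) = -2 (Z(o, K) = -1 + (1/2)*(-2) = -1 - 1 = -2)
b(w) = 1/(-2 + w) (b(w) = 1/(w - 2) = 1/(-2 + w))
375*b(-9) + 247 = 375/(-2 - 9) + 247 = 375/(-11) + 247 = 375*(-1/11) + 247 = -375/11 + 247 = 2342/11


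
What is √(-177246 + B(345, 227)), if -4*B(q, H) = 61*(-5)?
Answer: I*√708679/2 ≈ 420.92*I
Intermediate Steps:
B(q, H) = 305/4 (B(q, H) = -61*(-5)/4 = -¼*(-305) = 305/4)
√(-177246 + B(345, 227)) = √(-177246 + 305/4) = √(-708679/4) = I*√708679/2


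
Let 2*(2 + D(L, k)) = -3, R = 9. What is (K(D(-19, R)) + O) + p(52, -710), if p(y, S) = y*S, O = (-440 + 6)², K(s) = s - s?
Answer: 151436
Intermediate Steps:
D(L, k) = -7/2 (D(L, k) = -2 + (½)*(-3) = -2 - 3/2 = -7/2)
K(s) = 0
O = 188356 (O = (-434)² = 188356)
p(y, S) = S*y
(K(D(-19, R)) + O) + p(52, -710) = (0 + 188356) - 710*52 = 188356 - 36920 = 151436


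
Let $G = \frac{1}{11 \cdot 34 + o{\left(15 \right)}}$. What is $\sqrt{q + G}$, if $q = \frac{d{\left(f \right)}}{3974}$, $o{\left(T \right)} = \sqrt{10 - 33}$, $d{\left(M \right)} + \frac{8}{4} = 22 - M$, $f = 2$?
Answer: $\sqrt{\frac{9}{1987} + \frac{1}{374 + i \sqrt{23}}} \approx 0.08487 - 0.000202 i$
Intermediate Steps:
$d{\left(M \right)} = 20 - M$ ($d{\left(M \right)} = -2 - \left(-22 + M\right) = 20 - M$)
$o{\left(T \right)} = i \sqrt{23}$ ($o{\left(T \right)} = \sqrt{-23} = i \sqrt{23}$)
$G = \frac{1}{374 + i \sqrt{23}}$ ($G = \frac{1}{11 \cdot 34 + i \sqrt{23}} = \frac{1}{374 + i \sqrt{23}} \approx 0.0026734 - 3.428 \cdot 10^{-5} i$)
$q = \frac{9}{1987}$ ($q = \frac{20 - 2}{3974} = \left(20 - 2\right) \frac{1}{3974} = 18 \cdot \frac{1}{3974} = \frac{9}{1987} \approx 0.0045294$)
$\sqrt{q + G} = \sqrt{\frac{9}{1987} + \left(\frac{374}{139899} - \frac{i \sqrt{23}}{139899}\right)} = \sqrt{\frac{2002229}{277979313} - \frac{i \sqrt{23}}{139899}}$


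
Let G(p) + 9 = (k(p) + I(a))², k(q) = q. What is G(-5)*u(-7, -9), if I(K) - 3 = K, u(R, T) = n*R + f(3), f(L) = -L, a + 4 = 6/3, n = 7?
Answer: -364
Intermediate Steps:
a = -2 (a = -4 + 6/3 = -4 + 6*(⅓) = -4 + 2 = -2)
u(R, T) = -3 + 7*R (u(R, T) = 7*R - 1*3 = 7*R - 3 = -3 + 7*R)
I(K) = 3 + K
G(p) = -9 + (1 + p)² (G(p) = -9 + (p + (3 - 2))² = -9 + (p + 1)² = -9 + (1 + p)²)
G(-5)*u(-7, -9) = (-9 + (1 - 5)²)*(-3 + 7*(-7)) = (-9 + (-4)²)*(-3 - 49) = (-9 + 16)*(-52) = 7*(-52) = -364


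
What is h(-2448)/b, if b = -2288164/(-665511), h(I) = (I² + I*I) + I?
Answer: 1993697923140/572041 ≈ 3.4852e+6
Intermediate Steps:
h(I) = I + 2*I² (h(I) = (I² + I²) + I = 2*I² + I = I + 2*I²)
b = 2288164/665511 (b = -2288164*(-1/665511) = 2288164/665511 ≈ 3.4382)
h(-2448)/b = (-2448*(1 + 2*(-2448)))/(2288164/665511) = -2448*(1 - 4896)*(665511/2288164) = -2448*(-4895)*(665511/2288164) = 11982960*(665511/2288164) = 1993697923140/572041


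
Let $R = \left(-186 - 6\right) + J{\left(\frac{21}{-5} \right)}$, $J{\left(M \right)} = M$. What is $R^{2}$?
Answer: $\frac{962361}{25} \approx 38494.0$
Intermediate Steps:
$R = - \frac{981}{5}$ ($R = \left(-186 - 6\right) + \frac{21}{-5} = \left(-186 - 6\right) + 21 \left(- \frac{1}{5}\right) = -192 - \frac{21}{5} = - \frac{981}{5} \approx -196.2$)
$R^{2} = \left(- \frac{981}{5}\right)^{2} = \frac{962361}{25}$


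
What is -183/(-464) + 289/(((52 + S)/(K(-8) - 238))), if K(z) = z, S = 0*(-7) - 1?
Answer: -646633/464 ≈ -1393.6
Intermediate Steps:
S = -1 (S = 0 - 1 = -1)
-183/(-464) + 289/(((52 + S)/(K(-8) - 238))) = -183/(-464) + 289/(((52 - 1)/(-8 - 238))) = -183*(-1/464) + 289/((51/(-246))) = 183/464 + 289/((51*(-1/246))) = 183/464 + 289/(-17/82) = 183/464 + 289*(-82/17) = 183/464 - 1394 = -646633/464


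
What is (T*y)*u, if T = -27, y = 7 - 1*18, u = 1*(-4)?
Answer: -1188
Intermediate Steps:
u = -4
y = -11 (y = 7 - 18 = -11)
(T*y)*u = -27*(-11)*(-4) = 297*(-4) = -1188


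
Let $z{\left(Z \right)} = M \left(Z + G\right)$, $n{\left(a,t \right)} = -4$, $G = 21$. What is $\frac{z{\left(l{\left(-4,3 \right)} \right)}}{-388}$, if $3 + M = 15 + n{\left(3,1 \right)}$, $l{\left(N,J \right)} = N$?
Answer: $- \frac{34}{97} \approx -0.35052$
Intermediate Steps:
$M = 8$ ($M = -3 + \left(15 - 4\right) = -3 + 11 = 8$)
$z{\left(Z \right)} = 168 + 8 Z$ ($z{\left(Z \right)} = 8 \left(Z + 21\right) = 8 \left(21 + Z\right) = 168 + 8 Z$)
$\frac{z{\left(l{\left(-4,3 \right)} \right)}}{-388} = \frac{168 + 8 \left(-4\right)}{-388} = \left(168 - 32\right) \left(- \frac{1}{388}\right) = 136 \left(- \frac{1}{388}\right) = - \frac{34}{97}$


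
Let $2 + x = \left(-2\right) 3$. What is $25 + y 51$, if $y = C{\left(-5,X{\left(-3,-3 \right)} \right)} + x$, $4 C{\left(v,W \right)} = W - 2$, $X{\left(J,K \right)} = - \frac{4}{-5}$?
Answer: $- \frac{3983}{10} \approx -398.3$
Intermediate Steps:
$X{\left(J,K \right)} = \frac{4}{5}$ ($X{\left(J,K \right)} = \left(-4\right) \left(- \frac{1}{5}\right) = \frac{4}{5}$)
$C{\left(v,W \right)} = - \frac{1}{2} + \frac{W}{4}$ ($C{\left(v,W \right)} = \frac{W - 2}{4} = \frac{-2 + W}{4} = - \frac{1}{2} + \frac{W}{4}$)
$x = -8$ ($x = -2 - 6 = -8$)
$y = - \frac{83}{10}$ ($y = \left(- \frac{1}{2} + \frac{1}{4} \cdot \frac{4}{5}\right) - 8 = \left(- \frac{1}{2} + \frac{1}{5}\right) - 8 = - \frac{3}{10} - 8 = - \frac{83}{10} \approx -8.3$)
$25 + y 51 = 25 - \frac{4233}{10} = - \frac{3983}{10}$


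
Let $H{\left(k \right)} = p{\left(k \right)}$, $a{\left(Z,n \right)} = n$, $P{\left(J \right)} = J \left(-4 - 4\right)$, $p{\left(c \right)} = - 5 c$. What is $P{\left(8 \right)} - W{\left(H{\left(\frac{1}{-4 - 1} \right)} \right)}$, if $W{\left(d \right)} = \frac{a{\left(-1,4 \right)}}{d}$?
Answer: $-68$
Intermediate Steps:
$P{\left(J \right)} = - 8 J$ ($P{\left(J \right)} = J \left(-8\right) = - 8 J$)
$H{\left(k \right)} = - 5 k$
$W{\left(d \right)} = \frac{4}{d}$
$P{\left(8 \right)} - W{\left(H{\left(\frac{1}{-4 - 1} \right)} \right)} = \left(-8\right) 8 - \frac{4}{\left(-5\right) \frac{1}{-4 - 1}} = -64 - \frac{4}{\left(-5\right) \frac{1}{-5}} = -64 - \frac{4}{\left(-5\right) \left(- \frac{1}{5}\right)} = -64 - \frac{4}{1} = -64 - 4 \cdot 1 = -64 - 4 = -68$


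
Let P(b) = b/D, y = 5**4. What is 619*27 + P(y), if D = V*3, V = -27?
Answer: 1353128/81 ≈ 16705.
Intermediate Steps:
D = -81 (D = -27*3 = -81)
y = 625
P(b) = -b/81 (P(b) = b/(-81) = b*(-1/81) = -b/81)
619*27 + P(y) = 619*27 - 1/81*625 = 16713 - 625/81 = 1353128/81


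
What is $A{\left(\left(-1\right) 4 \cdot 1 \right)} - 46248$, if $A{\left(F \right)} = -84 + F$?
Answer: $-46336$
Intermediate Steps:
$A{\left(\left(-1\right) 4 \cdot 1 \right)} - 46248 = \left(-84 + \left(-1\right) 4 \cdot 1\right) - 46248 = \left(-84 - 4\right) - 46248 = -88 - 46248 = -46336$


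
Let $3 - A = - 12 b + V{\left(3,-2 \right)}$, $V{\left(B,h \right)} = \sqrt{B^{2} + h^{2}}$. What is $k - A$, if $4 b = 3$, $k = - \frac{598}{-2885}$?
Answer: $- \frac{34022}{2885} + \sqrt{13} \approx -8.1872$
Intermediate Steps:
$k = \frac{598}{2885}$ ($k = \left(-598\right) \left(- \frac{1}{2885}\right) = \frac{598}{2885} \approx 0.20728$)
$b = \frac{3}{4}$ ($b = \frac{1}{4} \cdot 3 = \frac{3}{4} \approx 0.75$)
$A = 12 - \sqrt{13}$ ($A = 3 - \left(\left(-12\right) \frac{3}{4} + \sqrt{3^{2} + \left(-2\right)^{2}}\right) = 3 - \left(-9 + \sqrt{9 + 4}\right) = 3 - \left(-9 + \sqrt{13}\right) = 3 + \left(9 - \sqrt{13}\right) = 12 - \sqrt{13} \approx 8.3945$)
$k - A = \frac{598}{2885} - \left(12 - \sqrt{13}\right) = - \frac{34022}{2885} + \sqrt{13}$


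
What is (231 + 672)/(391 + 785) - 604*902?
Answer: -30509205/56 ≈ -5.4481e+5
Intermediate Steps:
(231 + 672)/(391 + 785) - 604*902 = 903/1176 - 544808 = 903*(1/1176) - 544808 = 43/56 - 544808 = -30509205/56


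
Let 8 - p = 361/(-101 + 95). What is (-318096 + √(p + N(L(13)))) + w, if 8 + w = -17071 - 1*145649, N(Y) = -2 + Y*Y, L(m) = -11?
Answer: -480824 + √6738/6 ≈ -4.8081e+5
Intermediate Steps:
N(Y) = -2 + Y²
w = -162728 (w = -8 + (-17071 - 1*145649) = -8 + (-17071 - 145649) = -8 - 162720 = -162728)
p = 409/6 (p = 8 - 361/(-101 + 95) = 8 - 361/(-6) = 8 - 361*(-1)/6 = 8 - 1*(-361/6) = 8 + 361/6 = 409/6 ≈ 68.167)
(-318096 + √(p + N(L(13)))) + w = (-318096 + √(409/6 + (-2 + (-11)²))) - 162728 = (-318096 + √(409/6 + (-2 + 121))) - 162728 = (-318096 + √(409/6 + 119)) - 162728 = (-318096 + √(1123/6)) - 162728 = (-318096 + √6738/6) - 162728 = -480824 + √6738/6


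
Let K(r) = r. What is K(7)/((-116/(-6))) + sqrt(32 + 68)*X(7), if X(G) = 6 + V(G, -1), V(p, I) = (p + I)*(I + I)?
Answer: -3459/58 ≈ -59.638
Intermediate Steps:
V(p, I) = 2*I*(I + p) (V(p, I) = (I + p)*(2*I) = 2*I*(I + p))
X(G) = 8 - 2*G (X(G) = 6 + 2*(-1)*(-1 + G) = 6 + (2 - 2*G) = 8 - 2*G)
K(7)/((-116/(-6))) + sqrt(32 + 68)*X(7) = 7/((-116/(-6))) + sqrt(32 + 68)*(8 - 2*7) = 7/((-116*(-1/6))) + sqrt(100)*(8 - 14) = 7/(58/3) + 10*(-6) = 7*(3/58) - 60 = 21/58 - 60 = -3459/58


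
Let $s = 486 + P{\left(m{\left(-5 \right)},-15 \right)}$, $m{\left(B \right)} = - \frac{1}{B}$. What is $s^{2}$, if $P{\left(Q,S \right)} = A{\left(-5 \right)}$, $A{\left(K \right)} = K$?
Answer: $231361$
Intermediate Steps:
$P{\left(Q,S \right)} = -5$
$s = 481$ ($s = 486 - 5 = 481$)
$s^{2} = 481^{2} = 231361$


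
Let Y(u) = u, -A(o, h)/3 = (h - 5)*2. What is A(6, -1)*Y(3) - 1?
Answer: 107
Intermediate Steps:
A(o, h) = 30 - 6*h (A(o, h) = -3*(h - 5)*2 = -3*(-5 + h)*2 = -3*(-10 + 2*h) = 30 - 6*h)
A(6, -1)*Y(3) - 1 = (30 - 6*(-1))*3 - 1 = (30 + 6)*3 - 1 = 36*3 - 1 = 108 - 1 = 107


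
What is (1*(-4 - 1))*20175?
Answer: -100875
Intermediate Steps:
(1*(-4 - 1))*20175 = (1*(-5))*20175 = -5*20175 = -100875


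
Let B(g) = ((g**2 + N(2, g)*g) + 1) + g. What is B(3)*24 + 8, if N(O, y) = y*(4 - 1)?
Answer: 968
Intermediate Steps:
N(O, y) = 3*y (N(O, y) = y*3 = 3*y)
B(g) = 1 + g + 4*g**2 (B(g) = ((g**2 + (3*g)*g) + 1) + g = ((g**2 + 3*g**2) + 1) + g = (4*g**2 + 1) + g = (1 + 4*g**2) + g = 1 + g + 4*g**2)
B(3)*24 + 8 = (1 + 3 + 4*3**2)*24 + 8 = (1 + 3 + 4*9)*24 + 8 = (1 + 3 + 36)*24 + 8 = 40*24 + 8 = 960 + 8 = 968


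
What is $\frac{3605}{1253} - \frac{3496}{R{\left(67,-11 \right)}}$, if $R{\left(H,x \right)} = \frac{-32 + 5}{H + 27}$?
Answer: $\frac{58837601}{4833} \approx 12174.0$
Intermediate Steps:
$R{\left(H,x \right)} = - \frac{27}{27 + H}$
$\frac{3605}{1253} - \frac{3496}{R{\left(67,-11 \right)}} = \frac{3605}{1253} - \frac{3496}{\left(-27\right) \frac{1}{27 + 67}} = 3605 \cdot \frac{1}{1253} - \frac{3496}{\left(-27\right) \frac{1}{94}} = \frac{515}{179} - \frac{3496}{\left(-27\right) \frac{1}{94}} = \frac{515}{179} - \frac{3496}{- \frac{27}{94}} = \frac{515}{179} - - \frac{328624}{27} = \frac{515}{179} + \frac{328624}{27} = \frac{58837601}{4833}$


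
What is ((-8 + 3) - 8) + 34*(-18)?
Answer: -625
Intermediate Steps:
((-8 + 3) - 8) + 34*(-18) = (-5 - 8) - 612 = -13 - 612 = -625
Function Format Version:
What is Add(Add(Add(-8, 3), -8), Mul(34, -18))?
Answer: -625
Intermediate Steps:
Add(Add(Add(-8, 3), -8), Mul(34, -18)) = Add(Add(-5, -8), -612) = Add(-13, -612) = -625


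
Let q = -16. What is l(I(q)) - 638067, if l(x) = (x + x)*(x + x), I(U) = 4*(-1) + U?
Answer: -636467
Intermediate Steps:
I(U) = -4 + U
l(x) = 4*x² (l(x) = (2*x)*(2*x) = 4*x²)
l(I(q)) - 638067 = 4*(-4 - 16)² - 638067 = 4*(-20)² - 638067 = 4*400 - 638067 = 1600 - 638067 = -636467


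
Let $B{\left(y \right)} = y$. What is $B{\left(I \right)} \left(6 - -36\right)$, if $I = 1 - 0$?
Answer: $42$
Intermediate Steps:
$I = 1$ ($I = 1 + 0 = 1$)
$B{\left(I \right)} \left(6 - -36\right) = 1 \left(6 - -36\right) = 1 \left(6 + 36\right) = 1 \cdot 42 = 42$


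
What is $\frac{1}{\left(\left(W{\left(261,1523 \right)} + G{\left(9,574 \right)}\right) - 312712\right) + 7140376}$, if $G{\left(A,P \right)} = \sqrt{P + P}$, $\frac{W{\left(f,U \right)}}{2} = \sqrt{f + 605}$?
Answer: $\frac{1}{2 \left(3413832 + \sqrt{287} + \sqrt{866}\right)} \approx 1.4646 \cdot 10^{-7}$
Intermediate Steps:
$W{\left(f,U \right)} = 2 \sqrt{605 + f}$ ($W{\left(f,U \right)} = 2 \sqrt{f + 605} = 2 \sqrt{605 + f}$)
$G{\left(A,P \right)} = \sqrt{2} \sqrt{P}$ ($G{\left(A,P \right)} = \sqrt{2 P} = \sqrt{2} \sqrt{P}$)
$\frac{1}{\left(\left(W{\left(261,1523 \right)} + G{\left(9,574 \right)}\right) - 312712\right) + 7140376} = \frac{1}{\left(\left(2 \sqrt{605 + 261} + \sqrt{2} \sqrt{574}\right) - 312712\right) + 7140376} = \frac{1}{\left(\left(2 \sqrt{866} + 2 \sqrt{287}\right) - 312712\right) + 7140376} = \frac{1}{\left(\left(2 \sqrt{287} + 2 \sqrt{866}\right) - 312712\right) + 7140376} = \frac{1}{\left(-312712 + 2 \sqrt{287} + 2 \sqrt{866}\right) + 7140376} = \frac{1}{6827664 + 2 \sqrt{287} + 2 \sqrt{866}}$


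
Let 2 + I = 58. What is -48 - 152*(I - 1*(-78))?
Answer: -20416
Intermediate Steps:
I = 56 (I = -2 + 58 = 56)
-48 - 152*(I - 1*(-78)) = -48 - 152*(56 - 1*(-78)) = -48 - 152*(56 + 78) = -48 - 152*134 = -48 - 20368 = -20416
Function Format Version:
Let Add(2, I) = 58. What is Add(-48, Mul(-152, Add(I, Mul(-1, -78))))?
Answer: -20416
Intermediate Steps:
I = 56 (I = Add(-2, 58) = 56)
Add(-48, Mul(-152, Add(I, Mul(-1, -78)))) = Add(-48, Mul(-152, Add(56, Mul(-1, -78)))) = Add(-48, Mul(-152, Add(56, 78))) = Add(-48, Mul(-152, 134)) = Add(-48, -20368) = -20416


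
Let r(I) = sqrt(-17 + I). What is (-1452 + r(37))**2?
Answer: 2108324 - 5808*sqrt(5) ≈ 2.0953e+6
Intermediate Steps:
(-1452 + r(37))**2 = (-1452 + sqrt(-17 + 37))**2 = (-1452 + sqrt(20))**2 = (-1452 + 2*sqrt(5))**2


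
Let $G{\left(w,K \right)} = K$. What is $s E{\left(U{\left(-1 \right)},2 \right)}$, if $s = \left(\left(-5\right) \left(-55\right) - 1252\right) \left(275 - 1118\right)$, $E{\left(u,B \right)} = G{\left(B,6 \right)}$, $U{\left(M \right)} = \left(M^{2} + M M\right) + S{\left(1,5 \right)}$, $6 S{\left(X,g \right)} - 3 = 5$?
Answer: $4941666$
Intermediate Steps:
$S{\left(X,g \right)} = \frac{4}{3}$ ($S{\left(X,g \right)} = \frac{1}{2} + \frac{1}{6} \cdot 5 = \frac{1}{2} + \frac{5}{6} = \frac{4}{3}$)
$U{\left(M \right)} = \frac{4}{3} + 2 M^{2}$ ($U{\left(M \right)} = \left(M^{2} + M M\right) + \frac{4}{3} = \left(M^{2} + M^{2}\right) + \frac{4}{3} = 2 M^{2} + \frac{4}{3} = \frac{4}{3} + 2 M^{2}$)
$E{\left(u,B \right)} = 6$
$s = 823611$ ($s = \left(275 - 1252\right) \left(-843\right) = \left(-977\right) \left(-843\right) = 823611$)
$s E{\left(U{\left(-1 \right)},2 \right)} = 823611 \cdot 6 = 4941666$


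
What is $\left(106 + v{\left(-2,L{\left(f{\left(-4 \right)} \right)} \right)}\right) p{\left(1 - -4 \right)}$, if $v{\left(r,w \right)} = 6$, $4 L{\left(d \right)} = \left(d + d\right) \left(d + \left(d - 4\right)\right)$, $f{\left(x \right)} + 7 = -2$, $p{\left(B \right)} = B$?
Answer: $560$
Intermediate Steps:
$f{\left(x \right)} = -9$ ($f{\left(x \right)} = -7 - 2 = -9$)
$L{\left(d \right)} = \frac{d \left(-4 + 2 d\right)}{2}$ ($L{\left(d \right)} = \frac{\left(d + d\right) \left(d + \left(d - 4\right)\right)}{4} = \frac{2 d \left(d + \left(d - 4\right)\right)}{4} = \frac{2 d \left(d + \left(-4 + d\right)\right)}{4} = \frac{2 d \left(-4 + 2 d\right)}{4} = \frac{d \left(-4 + 2 d\right)}{2}$)
$\left(106 + v{\left(-2,L{\left(f{\left(-4 \right)} \right)} \right)}\right) p{\left(1 - -4 \right)} = \left(106 + 6\right) \left(1 - -4\right) = 112 \left(1 + 4\right) = 112 \cdot 5 = 560$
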